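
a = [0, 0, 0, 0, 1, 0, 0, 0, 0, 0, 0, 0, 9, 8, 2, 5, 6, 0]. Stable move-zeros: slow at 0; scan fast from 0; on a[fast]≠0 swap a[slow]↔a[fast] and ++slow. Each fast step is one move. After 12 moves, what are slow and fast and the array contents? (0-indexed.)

slow=1, fast=12, a=[1, 0, 0, 0, 0, 0, 0, 0, 0, 0, 0, 0, 9, 8, 2, 5, 6, 0]

slow=0 fast=0: a[fast]=0, fast++
slow=0 fast=1: a[fast]=0, fast++
slow=0 fast=2: a[fast]=0, fast++
slow=0 fast=3: a[fast]=0, fast++
slow=0 fast=4: a[fast]=1≠0 swap→a[0]=1, slow++,fast++
slow=1 fast=5: a[fast]=0, fast++
slow=1 fast=6: a[fast]=0, fast++
slow=1 fast=7: a[fast]=0, fast++
slow=1 fast=8: a[fast]=0, fast++
slow=1 fast=9: a[fast]=0, fast++
slow=1 fast=10: a[fast]=0, fast++
slow=1 fast=11: a[fast]=0, fast++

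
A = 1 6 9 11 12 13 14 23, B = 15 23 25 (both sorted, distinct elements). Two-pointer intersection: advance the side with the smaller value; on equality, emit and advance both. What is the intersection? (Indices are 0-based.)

i=0 j=0: 1<15, i++
i=1 j=0: 6<15, i++
i=2 j=0: 9<15, i++
i=3 j=0: 11<15, i++
i=4 j=0: 12<15, i++
i=5 j=0: 13<15, i++
i=6 j=0: 14<15, i++
i=7 j=0: 23>15, j++
i=7 j=1: 23==23 emit, i++,j++

intersection = [23]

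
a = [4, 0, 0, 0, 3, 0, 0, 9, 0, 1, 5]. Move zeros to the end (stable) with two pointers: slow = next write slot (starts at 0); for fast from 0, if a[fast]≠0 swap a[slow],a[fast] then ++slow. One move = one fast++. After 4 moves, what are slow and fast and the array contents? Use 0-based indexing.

slow=1, fast=4, a=[4, 0, 0, 0, 3, 0, 0, 9, 0, 1, 5]

slow=0 fast=0: a[fast]=4≠0 swap→a[0]=4, slow++,fast++
slow=1 fast=1: a[fast]=0, fast++
slow=1 fast=2: a[fast]=0, fast++
slow=1 fast=3: a[fast]=0, fast++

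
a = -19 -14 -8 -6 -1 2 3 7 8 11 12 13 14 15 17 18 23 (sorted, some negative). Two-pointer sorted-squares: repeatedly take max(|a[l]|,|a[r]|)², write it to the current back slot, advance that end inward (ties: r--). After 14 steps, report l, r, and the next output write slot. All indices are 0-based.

l=4, r=6, next write slot=2

[0,16] |-19|<=|23| out[16]=529 → r--
[0,15] |-19|>|18| out[15]=361 → l++
[1,15] |-14|<=|18| out[14]=324 → r--
[1,14] |-14|<=|17| out[13]=289 → r--
[1,13] |-14|<=|15| out[12]=225 → r--
[1,12] |-14|<=|14| out[11]=196 → r--
[1,11] |-14|>|13| out[10]=196 → l++
[2,11] |-8|<=|13| out[9]=169 → r--
[2,10] |-8|<=|12| out[8]=144 → r--
[2,9] |-8|<=|11| out[7]=121 → r--
[2,8] |-8|<=|8| out[6]=64 → r--
[2,7] |-8|>|7| out[5]=64 → l++
[3,7] |-6|<=|7| out[4]=49 → r--
[3,6] |-6|>|3| out[3]=36 → l++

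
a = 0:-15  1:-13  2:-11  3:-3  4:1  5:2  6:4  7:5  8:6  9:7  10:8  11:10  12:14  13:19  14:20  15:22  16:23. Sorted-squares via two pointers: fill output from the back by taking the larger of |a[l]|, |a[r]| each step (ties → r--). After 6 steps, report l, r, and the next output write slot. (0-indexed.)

l=1, r=11, next write slot=10

[0,16] |-15|<=|23| out[16]=529 → r--
[0,15] |-15|<=|22| out[15]=484 → r--
[0,14] |-15|<=|20| out[14]=400 → r--
[0,13] |-15|<=|19| out[13]=361 → r--
[0,12] |-15|>|14| out[12]=225 → l++
[1,12] |-13|<=|14| out[11]=196 → r--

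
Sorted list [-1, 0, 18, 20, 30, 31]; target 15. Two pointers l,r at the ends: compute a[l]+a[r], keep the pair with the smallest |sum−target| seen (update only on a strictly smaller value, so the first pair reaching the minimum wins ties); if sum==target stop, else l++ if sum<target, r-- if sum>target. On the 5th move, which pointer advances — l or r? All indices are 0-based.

l

l=0 r=5: -1+31=30 d=15 *, r--
l=0 r=4: -1+30=29 d=14 *, r--
l=0 r=3: -1+20=19 d=4 *, r--
l=0 r=2: -1+18=17 d=2 *, r--
l=0 r=1: -1+0=-1 d=16, l++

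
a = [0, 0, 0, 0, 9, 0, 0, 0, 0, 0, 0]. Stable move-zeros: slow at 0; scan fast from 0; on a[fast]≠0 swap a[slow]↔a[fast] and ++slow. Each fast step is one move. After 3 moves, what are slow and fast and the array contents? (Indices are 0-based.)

(s=0,f=0) a[fast]=0 → fast++
(s=0,f=1) a[fast]=0 → fast++
(s=0,f=2) a[fast]=0 → fast++

slow=0, fast=3, a=[0, 0, 0, 0, 9, 0, 0, 0, 0, 0, 0]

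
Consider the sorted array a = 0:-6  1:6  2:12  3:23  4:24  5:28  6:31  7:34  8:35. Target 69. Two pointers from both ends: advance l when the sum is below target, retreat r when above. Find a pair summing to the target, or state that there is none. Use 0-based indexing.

l=0 r=8: -6+35=29 <69, l++
l=1 r=8: 6+35=41 <69, l++
l=2 r=8: 12+35=47 <69, l++
l=3 r=8: 23+35=58 <69, l++
l=4 r=8: 24+35=59 <69, l++
l=5 r=8: 28+35=63 <69, l++
l=6 r=8: 31+35=66 <69, l++
l=7 r=8: 34+35=69, found

(34, 35)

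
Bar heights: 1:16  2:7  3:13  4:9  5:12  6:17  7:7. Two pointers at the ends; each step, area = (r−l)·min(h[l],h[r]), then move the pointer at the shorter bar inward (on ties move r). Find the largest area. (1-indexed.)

max area = 80

[1,7] min(16,7)*6=42 best=42 * → r--
[1,6] min(16,17)*5=80 best=80 * → l++
[2,6] min(7,17)*4=28 best=80 → l++
[3,6] min(13,17)*3=39 best=80 → l++
[4,6] min(9,17)*2=18 best=80 → l++
[5,6] min(12,17)*1=12 best=80 → l++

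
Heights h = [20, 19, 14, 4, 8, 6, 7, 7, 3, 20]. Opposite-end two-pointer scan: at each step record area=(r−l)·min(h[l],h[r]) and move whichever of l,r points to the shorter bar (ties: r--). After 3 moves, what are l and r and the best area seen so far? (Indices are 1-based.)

l=1, r=7, best area=180

[1,10] min(20,20)*9=180 best=180 * → r--
[1,9] min(20,3)*8=24 best=180 → r--
[1,8] min(20,7)*7=49 best=180 → r--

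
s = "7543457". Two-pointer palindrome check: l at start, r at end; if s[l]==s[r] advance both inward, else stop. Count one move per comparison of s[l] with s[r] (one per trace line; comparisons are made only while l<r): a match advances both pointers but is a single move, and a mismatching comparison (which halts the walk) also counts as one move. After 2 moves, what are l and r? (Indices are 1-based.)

[1,7] '7'=='7' → l++,r--
[2,6] '5'=='5' → l++,r--

l=3, r=5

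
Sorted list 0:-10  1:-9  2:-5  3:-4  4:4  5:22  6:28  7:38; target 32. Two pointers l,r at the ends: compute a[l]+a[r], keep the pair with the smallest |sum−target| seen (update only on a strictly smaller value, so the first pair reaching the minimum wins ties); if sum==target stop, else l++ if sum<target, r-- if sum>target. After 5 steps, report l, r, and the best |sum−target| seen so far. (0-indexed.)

l=4, r=6, best |Δ|=1

l=0 r=7: -10+38=28 d=4 *, l++
l=1 r=7: -9+38=29 d=3 *, l++
l=2 r=7: -5+38=33 d=1 *, r--
l=2 r=6: -5+28=23 d=9, l++
l=3 r=6: -4+28=24 d=8, l++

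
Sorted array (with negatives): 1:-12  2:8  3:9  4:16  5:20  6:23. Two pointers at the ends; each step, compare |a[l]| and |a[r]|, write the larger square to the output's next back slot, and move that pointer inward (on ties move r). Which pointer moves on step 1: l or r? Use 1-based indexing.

r

[1,6] |-12|<=|23| out[6]=529 → r--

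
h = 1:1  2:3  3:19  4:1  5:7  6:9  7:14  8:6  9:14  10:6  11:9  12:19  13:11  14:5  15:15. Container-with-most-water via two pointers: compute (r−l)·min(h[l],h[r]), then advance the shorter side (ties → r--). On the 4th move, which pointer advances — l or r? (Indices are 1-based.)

[1,15] min(1,15)*14=14 best=14 * → l++
[2,15] min(3,15)*13=39 best=39 * → l++
[3,15] min(19,15)*12=180 best=180 * → r--
[3,14] min(19,5)*11=55 best=180 → r--

r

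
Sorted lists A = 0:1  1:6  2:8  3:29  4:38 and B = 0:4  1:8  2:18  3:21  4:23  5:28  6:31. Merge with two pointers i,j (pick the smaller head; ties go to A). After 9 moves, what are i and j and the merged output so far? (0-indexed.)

[i=0,j=0] A[i]=1<=B[j]=4 take 1 → i++
[i=1,j=0] A[i]=6>B[j]=4 take 4 → j++
[i=1,j=1] A[i]=6<=B[j]=8 take 6 → i++
[i=2,j=1] A[i]=8<=B[j]=8 take 8 → i++
[i=3,j=1] A[i]=29>B[j]=8 take 8 → j++
[i=3,j=2] A[i]=29>B[j]=18 take 18 → j++
[i=3,j=3] A[i]=29>B[j]=21 take 21 → j++
[i=3,j=4] A[i]=29>B[j]=23 take 23 → j++
[i=3,j=5] A[i]=29>B[j]=28 take 28 → j++

i=3, j=6, merged so far=[1, 4, 6, 8, 8, 18, 21, 23, 28]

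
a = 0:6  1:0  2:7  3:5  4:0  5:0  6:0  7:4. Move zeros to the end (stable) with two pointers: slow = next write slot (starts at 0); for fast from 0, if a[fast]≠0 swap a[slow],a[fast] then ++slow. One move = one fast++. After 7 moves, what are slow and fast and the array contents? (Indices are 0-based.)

slow=3, fast=7, a=[6, 7, 5, 0, 0, 0, 0, 4]

(s=0,f=0) a[fast]=6≠0 swap→a[0]=6 → slow++,fast++
(s=1,f=1) a[fast]=0 → fast++
(s=1,f=2) a[fast]=7≠0 swap→a[1]=7 → slow++,fast++
(s=2,f=3) a[fast]=5≠0 swap→a[2]=5 → slow++,fast++
(s=3,f=4) a[fast]=0 → fast++
(s=3,f=5) a[fast]=0 → fast++
(s=3,f=6) a[fast]=0 → fast++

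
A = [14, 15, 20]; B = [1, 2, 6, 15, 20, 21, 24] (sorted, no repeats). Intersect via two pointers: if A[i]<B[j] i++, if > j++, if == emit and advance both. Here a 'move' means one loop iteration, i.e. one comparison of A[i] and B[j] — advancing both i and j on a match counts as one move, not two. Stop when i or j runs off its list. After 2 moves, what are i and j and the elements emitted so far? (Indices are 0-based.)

[i=0,j=0] 14>1 → j++
[i=0,j=1] 14>2 → j++

i=0, j=2, emitted=[]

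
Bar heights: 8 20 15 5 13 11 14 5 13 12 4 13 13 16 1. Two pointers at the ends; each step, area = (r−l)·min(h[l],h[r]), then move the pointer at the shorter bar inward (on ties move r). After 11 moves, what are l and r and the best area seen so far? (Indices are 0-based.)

l=1, r=4, best area=192

l=0 r=14: min(8,1)*14=14 best=14 *, r--
l=0 r=13: min(8,16)*13=104 best=104 *, l++
l=1 r=13: min(20,16)*12=192 best=192 *, r--
l=1 r=12: min(20,13)*11=143 best=192, r--
l=1 r=11: min(20,13)*10=130 best=192, r--
l=1 r=10: min(20,4)*9=36 best=192, r--
l=1 r=9: min(20,12)*8=96 best=192, r--
l=1 r=8: min(20,13)*7=91 best=192, r--
l=1 r=7: min(20,5)*6=30 best=192, r--
l=1 r=6: min(20,14)*5=70 best=192, r--
l=1 r=5: min(20,11)*4=44 best=192, r--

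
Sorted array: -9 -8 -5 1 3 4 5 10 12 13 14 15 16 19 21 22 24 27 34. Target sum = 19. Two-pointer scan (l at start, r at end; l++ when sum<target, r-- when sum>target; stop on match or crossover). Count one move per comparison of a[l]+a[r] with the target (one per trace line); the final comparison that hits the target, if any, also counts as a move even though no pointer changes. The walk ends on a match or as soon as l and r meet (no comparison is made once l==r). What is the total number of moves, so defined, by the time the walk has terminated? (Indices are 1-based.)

[1,19] -9+34=25 >19 → r--
[1,18] -9+27=18 <19 → l++
[2,18] -8+27=19 → found

3 moves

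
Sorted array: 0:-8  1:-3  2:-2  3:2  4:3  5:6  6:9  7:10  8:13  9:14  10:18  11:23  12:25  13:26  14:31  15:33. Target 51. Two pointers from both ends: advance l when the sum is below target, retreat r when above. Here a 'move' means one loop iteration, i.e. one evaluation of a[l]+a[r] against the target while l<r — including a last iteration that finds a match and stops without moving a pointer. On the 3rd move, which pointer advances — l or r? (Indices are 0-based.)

l

l=0 r=15: -8+33=25 <51, l++
l=1 r=15: -3+33=30 <51, l++
l=2 r=15: -2+33=31 <51, l++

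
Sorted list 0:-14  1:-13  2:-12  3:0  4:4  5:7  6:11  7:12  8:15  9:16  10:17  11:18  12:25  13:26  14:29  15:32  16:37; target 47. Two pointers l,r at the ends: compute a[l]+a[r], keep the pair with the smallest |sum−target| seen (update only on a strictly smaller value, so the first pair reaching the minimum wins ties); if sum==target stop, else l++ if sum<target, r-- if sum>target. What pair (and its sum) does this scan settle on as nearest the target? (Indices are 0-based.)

l=0 r=16: -14+37=23 d=24 *, l++
l=1 r=16: -13+37=24 d=23 *, l++
l=2 r=16: -12+37=25 d=22 *, l++
l=3 r=16: 0+37=37 d=10 *, l++
l=4 r=16: 4+37=41 d=6 *, l++
l=5 r=16: 7+37=44 d=3 *, l++
l=6 r=16: 11+37=48 d=1 *, r--
l=6 r=15: 11+32=43 d=4, l++
l=7 r=15: 12+32=44 d=3, l++
l=8 r=15: 15+32=47 d=0 *, stop

pair (15, 32) with sum 47 (|Δ|=0)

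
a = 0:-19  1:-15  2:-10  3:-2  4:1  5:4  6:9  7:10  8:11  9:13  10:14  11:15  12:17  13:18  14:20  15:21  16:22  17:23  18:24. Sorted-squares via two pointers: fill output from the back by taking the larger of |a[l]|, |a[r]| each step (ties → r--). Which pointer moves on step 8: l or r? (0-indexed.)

l=0 r=18: |-19|<=|24| out[18]=576, r--
l=0 r=17: |-19|<=|23| out[17]=529, r--
l=0 r=16: |-19|<=|22| out[16]=484, r--
l=0 r=15: |-19|<=|21| out[15]=441, r--
l=0 r=14: |-19|<=|20| out[14]=400, r--
l=0 r=13: |-19|>|18| out[13]=361, l++
l=1 r=13: |-15|<=|18| out[12]=324, r--
l=1 r=12: |-15|<=|17| out[11]=289, r--

r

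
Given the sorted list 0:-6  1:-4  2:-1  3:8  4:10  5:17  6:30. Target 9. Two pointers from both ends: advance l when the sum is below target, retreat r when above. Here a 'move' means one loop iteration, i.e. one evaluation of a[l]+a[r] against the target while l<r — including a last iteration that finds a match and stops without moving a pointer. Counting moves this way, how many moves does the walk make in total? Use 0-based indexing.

5 moves

l=0 r=6: -6+30=24 >9, r--
l=0 r=5: -6+17=11 >9, r--
l=0 r=4: -6+10=4 <9, l++
l=1 r=4: -4+10=6 <9, l++
l=2 r=4: -1+10=9, found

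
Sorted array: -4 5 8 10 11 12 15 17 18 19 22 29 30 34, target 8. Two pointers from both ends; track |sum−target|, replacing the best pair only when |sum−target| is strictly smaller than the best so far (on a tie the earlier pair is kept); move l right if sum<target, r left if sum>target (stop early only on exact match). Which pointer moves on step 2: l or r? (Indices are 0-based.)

r

[0,13] -4+34=30 d=22 * → r--
[0,12] -4+30=26 d=18 * → r--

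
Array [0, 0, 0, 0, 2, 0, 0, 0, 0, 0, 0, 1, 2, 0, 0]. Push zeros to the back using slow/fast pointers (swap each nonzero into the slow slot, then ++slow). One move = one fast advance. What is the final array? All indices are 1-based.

(s=1,f=1) a[fast]=0 → fast++
(s=1,f=2) a[fast]=0 → fast++
(s=1,f=3) a[fast]=0 → fast++
(s=1,f=4) a[fast]=0 → fast++
(s=1,f=5) a[fast]=2≠0 swap→a[1]=2 → slow++,fast++
(s=2,f=6) a[fast]=0 → fast++
(s=2,f=7) a[fast]=0 → fast++
(s=2,f=8) a[fast]=0 → fast++
(s=2,f=9) a[fast]=0 → fast++
(s=2,f=10) a[fast]=0 → fast++
(s=2,f=11) a[fast]=0 → fast++
(s=2,f=12) a[fast]=1≠0 swap→a[2]=1 → slow++,fast++
(s=3,f=13) a[fast]=2≠0 swap→a[3]=2 → slow++,fast++
(s=4,f=14) a[fast]=0 → fast++
(s=4,f=15) a[fast]=0 → fast++

[2, 1, 2, 0, 0, 0, 0, 0, 0, 0, 0, 0, 0, 0, 0]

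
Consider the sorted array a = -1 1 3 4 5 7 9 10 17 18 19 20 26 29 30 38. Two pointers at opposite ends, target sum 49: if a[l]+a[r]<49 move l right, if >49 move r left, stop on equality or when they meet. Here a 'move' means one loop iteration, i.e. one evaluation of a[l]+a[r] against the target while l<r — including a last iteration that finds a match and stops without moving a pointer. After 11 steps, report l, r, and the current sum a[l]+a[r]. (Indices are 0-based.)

[0,15] -1+38=37 <49 → l++
[1,15] 1+38=39 <49 → l++
[2,15] 3+38=41 <49 → l++
[3,15] 4+38=42 <49 → l++
[4,15] 5+38=43 <49 → l++
[5,15] 7+38=45 <49 → l++
[6,15] 9+38=47 <49 → l++
[7,15] 10+38=48 <49 → l++
[8,15] 17+38=55 >49 → r--
[8,14] 17+30=47 <49 → l++
[9,14] 18+30=48 <49 → l++

l=10, r=14, sum=49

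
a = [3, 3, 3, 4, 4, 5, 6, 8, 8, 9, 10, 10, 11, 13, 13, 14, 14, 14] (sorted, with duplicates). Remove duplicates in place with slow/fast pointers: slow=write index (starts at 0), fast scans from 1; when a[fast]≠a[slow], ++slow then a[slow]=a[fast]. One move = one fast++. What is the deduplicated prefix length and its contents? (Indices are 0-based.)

(s=0,f=1) a[fast]=3=a[slow] dup → fast++
(s=0,f=2) a[fast]=3=a[slow] dup → fast++
(s=0,f=3) a[fast]=4≠a[slow]=3 write a[1]=4 → slow++,fast++
(s=1,f=4) a[fast]=4=a[slow] dup → fast++
(s=1,f=5) a[fast]=5≠a[slow]=4 write a[2]=5 → slow++,fast++
(s=2,f=6) a[fast]=6≠a[slow]=5 write a[3]=6 → slow++,fast++
(s=3,f=7) a[fast]=8≠a[slow]=6 write a[4]=8 → slow++,fast++
(s=4,f=8) a[fast]=8=a[slow] dup → fast++
(s=4,f=9) a[fast]=9≠a[slow]=8 write a[5]=9 → slow++,fast++
(s=5,f=10) a[fast]=10≠a[slow]=9 write a[6]=10 → slow++,fast++
(s=6,f=11) a[fast]=10=a[slow] dup → fast++
(s=6,f=12) a[fast]=11≠a[slow]=10 write a[7]=11 → slow++,fast++
(s=7,f=13) a[fast]=13≠a[slow]=11 write a[8]=13 → slow++,fast++
(s=8,f=14) a[fast]=13=a[slow] dup → fast++
(s=8,f=15) a[fast]=14≠a[slow]=13 write a[9]=14 → slow++,fast++
(s=9,f=16) a[fast]=14=a[slow] dup → fast++
(s=9,f=17) a[fast]=14=a[slow] dup → fast++

length 10; prefix = [3, 4, 5, 6, 8, 9, 10, 11, 13, 14]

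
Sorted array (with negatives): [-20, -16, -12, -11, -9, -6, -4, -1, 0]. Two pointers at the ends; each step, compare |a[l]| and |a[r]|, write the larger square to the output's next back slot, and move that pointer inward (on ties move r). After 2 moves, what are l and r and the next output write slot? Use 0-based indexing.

l=2, r=8, next write slot=6

l=0 r=8: |-20|>|0| out[8]=400, l++
l=1 r=8: |-16|>|0| out[7]=256, l++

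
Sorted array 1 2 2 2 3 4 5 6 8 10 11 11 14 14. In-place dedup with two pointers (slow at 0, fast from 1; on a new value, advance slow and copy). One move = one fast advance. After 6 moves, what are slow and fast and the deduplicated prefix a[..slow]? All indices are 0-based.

slow=4, fast=7, prefix=[1, 2, 3, 4, 5]

slow=0 fast=1: a[fast]=2≠a[slow]=1 write a[1]=2, slow++,fast++
slow=1 fast=2: a[fast]=2=a[slow] dup, fast++
slow=1 fast=3: a[fast]=2=a[slow] dup, fast++
slow=1 fast=4: a[fast]=3≠a[slow]=2 write a[2]=3, slow++,fast++
slow=2 fast=5: a[fast]=4≠a[slow]=3 write a[3]=4, slow++,fast++
slow=3 fast=6: a[fast]=5≠a[slow]=4 write a[4]=5, slow++,fast++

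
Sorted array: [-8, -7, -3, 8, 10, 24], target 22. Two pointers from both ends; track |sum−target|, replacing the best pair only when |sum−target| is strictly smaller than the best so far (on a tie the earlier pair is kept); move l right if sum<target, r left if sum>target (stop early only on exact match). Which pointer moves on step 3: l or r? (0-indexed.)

l

[0,5] -8+24=16 d=6 * → l++
[1,5] -7+24=17 d=5 * → l++
[2,5] -3+24=21 d=1 * → l++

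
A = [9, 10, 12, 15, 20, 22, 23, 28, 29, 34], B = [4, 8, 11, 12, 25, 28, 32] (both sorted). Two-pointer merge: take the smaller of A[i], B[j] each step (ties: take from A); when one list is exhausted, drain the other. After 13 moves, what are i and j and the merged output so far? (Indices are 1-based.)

[i=1,j=1] A[i]=9>B[j]=4 take 4 → j++
[i=1,j=2] A[i]=9>B[j]=8 take 8 → j++
[i=1,j=3] A[i]=9<=B[j]=11 take 9 → i++
[i=2,j=3] A[i]=10<=B[j]=11 take 10 → i++
[i=3,j=3] A[i]=12>B[j]=11 take 11 → j++
[i=3,j=4] A[i]=12<=B[j]=12 take 12 → i++
[i=4,j=4] A[i]=15>B[j]=12 take 12 → j++
[i=4,j=5] A[i]=15<=B[j]=25 take 15 → i++
[i=5,j=5] A[i]=20<=B[j]=25 take 20 → i++
[i=6,j=5] A[i]=22<=B[j]=25 take 22 → i++
[i=7,j=5] A[i]=23<=B[j]=25 take 23 → i++
[i=8,j=5] A[i]=28>B[j]=25 take 25 → j++
[i=8,j=6] A[i]=28<=B[j]=28 take 28 → i++

i=9, j=6, merged so far=[4, 8, 9, 10, 11, 12, 12, 15, 20, 22, 23, 25, 28]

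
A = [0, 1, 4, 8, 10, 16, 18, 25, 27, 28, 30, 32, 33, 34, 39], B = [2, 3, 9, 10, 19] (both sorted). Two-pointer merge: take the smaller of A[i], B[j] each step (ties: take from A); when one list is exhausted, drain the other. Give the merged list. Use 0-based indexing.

[i=0,j=0] A[i]=0<=B[j]=2 take 0 → i++
[i=1,j=0] A[i]=1<=B[j]=2 take 1 → i++
[i=2,j=0] A[i]=4>B[j]=2 take 2 → j++
[i=2,j=1] A[i]=4>B[j]=3 take 3 → j++
[i=2,j=2] A[i]=4<=B[j]=9 take 4 → i++
[i=3,j=2] A[i]=8<=B[j]=9 take 8 → i++
[i=4,j=2] A[i]=10>B[j]=9 take 9 → j++
[i=4,j=3] A[i]=10<=B[j]=10 take 10 → i++
[i=5,j=3] A[i]=16>B[j]=10 take 10 → j++
[i=5,j=4] A[i]=16<=B[j]=19 take 16 → i++
[i=6,j=4] A[i]=18<=B[j]=19 take 18 → i++
[i=7,j=4] A[i]=25>B[j]=19 take 19 → j++
[i=7,j=5] B done, take A[i]=25 → i++
[i=8,j=5] B done, take A[i]=27 → i++
[i=9,j=5] B done, take A[i]=28 → i++
[i=10,j=5] B done, take A[i]=30 → i++
[i=11,j=5] B done, take A[i]=32 → i++
[i=12,j=5] B done, take A[i]=33 → i++
[i=13,j=5] B done, take A[i]=34 → i++
[i=14,j=5] B done, take A[i]=39 → i++

[0, 1, 2, 3, 4, 8, 9, 10, 10, 16, 18, 19, 25, 27, 28, 30, 32, 33, 34, 39]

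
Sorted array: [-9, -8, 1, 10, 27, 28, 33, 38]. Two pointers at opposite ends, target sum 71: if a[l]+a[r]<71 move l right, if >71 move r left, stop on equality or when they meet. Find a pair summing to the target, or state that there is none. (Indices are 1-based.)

(33, 38)

l=1 r=8: -9+38=29 <71, l++
l=2 r=8: -8+38=30 <71, l++
l=3 r=8: 1+38=39 <71, l++
l=4 r=8: 10+38=48 <71, l++
l=5 r=8: 27+38=65 <71, l++
l=6 r=8: 28+38=66 <71, l++
l=7 r=8: 33+38=71, found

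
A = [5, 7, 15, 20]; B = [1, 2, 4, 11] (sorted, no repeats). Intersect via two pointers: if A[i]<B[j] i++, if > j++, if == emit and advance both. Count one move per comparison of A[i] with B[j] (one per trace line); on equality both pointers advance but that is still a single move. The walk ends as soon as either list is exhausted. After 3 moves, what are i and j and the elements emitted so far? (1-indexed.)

i=1 j=1: 5>1, j++
i=1 j=2: 5>2, j++
i=1 j=3: 5>4, j++

i=1, j=4, emitted=[]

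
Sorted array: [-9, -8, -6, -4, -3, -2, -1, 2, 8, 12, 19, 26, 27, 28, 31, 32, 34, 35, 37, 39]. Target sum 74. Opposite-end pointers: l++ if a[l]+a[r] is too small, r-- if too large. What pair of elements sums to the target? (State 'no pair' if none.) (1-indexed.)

(35, 39)

l=1 r=20: -9+39=30 <74, l++
l=2 r=20: -8+39=31 <74, l++
l=3 r=20: -6+39=33 <74, l++
l=4 r=20: -4+39=35 <74, l++
l=5 r=20: -3+39=36 <74, l++
l=6 r=20: -2+39=37 <74, l++
l=7 r=20: -1+39=38 <74, l++
l=8 r=20: 2+39=41 <74, l++
l=9 r=20: 8+39=47 <74, l++
l=10 r=20: 12+39=51 <74, l++
l=11 r=20: 19+39=58 <74, l++
l=12 r=20: 26+39=65 <74, l++
l=13 r=20: 27+39=66 <74, l++
l=14 r=20: 28+39=67 <74, l++
l=15 r=20: 31+39=70 <74, l++
l=16 r=20: 32+39=71 <74, l++
l=17 r=20: 34+39=73 <74, l++
l=18 r=20: 35+39=74, found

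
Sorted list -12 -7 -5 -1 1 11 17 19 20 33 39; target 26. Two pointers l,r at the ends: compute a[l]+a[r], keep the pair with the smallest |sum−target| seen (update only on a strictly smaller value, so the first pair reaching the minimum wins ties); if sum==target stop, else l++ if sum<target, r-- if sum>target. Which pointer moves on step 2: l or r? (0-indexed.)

l

[0,10] -12+39=27 d=1 * → r--
[0,9] -12+33=21 d=5 → l++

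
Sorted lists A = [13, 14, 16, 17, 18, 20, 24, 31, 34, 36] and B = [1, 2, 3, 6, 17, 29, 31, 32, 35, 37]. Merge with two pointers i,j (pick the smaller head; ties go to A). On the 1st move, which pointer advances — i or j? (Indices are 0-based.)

j

[i=0,j=0] A[i]=13>B[j]=1 take 1 → j++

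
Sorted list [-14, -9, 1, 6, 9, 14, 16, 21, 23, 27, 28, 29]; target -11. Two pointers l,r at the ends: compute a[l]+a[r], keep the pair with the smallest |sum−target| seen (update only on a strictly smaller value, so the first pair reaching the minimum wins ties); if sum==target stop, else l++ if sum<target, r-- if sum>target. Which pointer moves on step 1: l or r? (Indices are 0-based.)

[0,11] -14+29=15 d=26 * → r--

r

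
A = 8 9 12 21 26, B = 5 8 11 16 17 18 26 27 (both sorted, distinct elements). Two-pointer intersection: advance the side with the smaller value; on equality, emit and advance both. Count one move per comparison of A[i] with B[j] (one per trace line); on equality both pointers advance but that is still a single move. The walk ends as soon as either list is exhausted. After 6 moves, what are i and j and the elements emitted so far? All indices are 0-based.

[i=0,j=0] 8>5 → j++
[i=0,j=1] 8==8 emit → i++,j++
[i=1,j=2] 9<11 → i++
[i=2,j=2] 12>11 → j++
[i=2,j=3] 12<16 → i++
[i=3,j=3] 21>16 → j++

i=3, j=4, emitted=[8]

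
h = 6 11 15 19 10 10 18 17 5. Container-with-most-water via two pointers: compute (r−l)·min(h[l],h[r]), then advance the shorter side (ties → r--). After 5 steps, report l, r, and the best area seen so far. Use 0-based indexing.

[0,8] min(6,5)*8=40 best=40 * → r--
[0,7] min(6,17)*7=42 best=42 * → l++
[1,7] min(11,17)*6=66 best=66 * → l++
[2,7] min(15,17)*5=75 best=75 * → l++
[3,7] min(19,17)*4=68 best=75 → r--

l=3, r=6, best area=75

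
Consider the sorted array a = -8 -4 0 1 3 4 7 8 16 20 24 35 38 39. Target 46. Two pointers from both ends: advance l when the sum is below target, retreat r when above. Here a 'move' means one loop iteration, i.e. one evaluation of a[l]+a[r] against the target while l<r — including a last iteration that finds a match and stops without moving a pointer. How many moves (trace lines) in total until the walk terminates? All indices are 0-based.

[0,13] -8+39=31 <46 → l++
[1,13] -4+39=35 <46 → l++
[2,13] 0+39=39 <46 → l++
[3,13] 1+39=40 <46 → l++
[4,13] 3+39=42 <46 → l++
[5,13] 4+39=43 <46 → l++
[6,13] 7+39=46 → found

7 moves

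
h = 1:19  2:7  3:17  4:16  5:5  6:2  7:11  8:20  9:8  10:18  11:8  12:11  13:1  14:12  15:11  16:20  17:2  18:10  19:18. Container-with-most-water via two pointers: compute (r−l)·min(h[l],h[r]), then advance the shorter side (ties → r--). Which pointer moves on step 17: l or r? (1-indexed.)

r

l=1 r=19: min(19,18)*18=324 best=324 *, r--
l=1 r=18: min(19,10)*17=170 best=324, r--
l=1 r=17: min(19,2)*16=32 best=324, r--
l=1 r=16: min(19,20)*15=285 best=324, l++
l=2 r=16: min(7,20)*14=98 best=324, l++
l=3 r=16: min(17,20)*13=221 best=324, l++
l=4 r=16: min(16,20)*12=192 best=324, l++
l=5 r=16: min(5,20)*11=55 best=324, l++
l=6 r=16: min(2,20)*10=20 best=324, l++
l=7 r=16: min(11,20)*9=99 best=324, l++
l=8 r=16: min(20,20)*8=160 best=324, r--
l=8 r=15: min(20,11)*7=77 best=324, r--
l=8 r=14: min(20,12)*6=72 best=324, r--
l=8 r=13: min(20,1)*5=5 best=324, r--
l=8 r=12: min(20,11)*4=44 best=324, r--
l=8 r=11: min(20,8)*3=24 best=324, r--
l=8 r=10: min(20,18)*2=36 best=324, r--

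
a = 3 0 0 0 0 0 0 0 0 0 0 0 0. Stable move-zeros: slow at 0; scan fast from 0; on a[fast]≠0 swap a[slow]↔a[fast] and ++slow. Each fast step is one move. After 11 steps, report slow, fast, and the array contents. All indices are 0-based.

slow=0 fast=0: a[fast]=3≠0 swap→a[0]=3, slow++,fast++
slow=1 fast=1: a[fast]=0, fast++
slow=1 fast=2: a[fast]=0, fast++
slow=1 fast=3: a[fast]=0, fast++
slow=1 fast=4: a[fast]=0, fast++
slow=1 fast=5: a[fast]=0, fast++
slow=1 fast=6: a[fast]=0, fast++
slow=1 fast=7: a[fast]=0, fast++
slow=1 fast=8: a[fast]=0, fast++
slow=1 fast=9: a[fast]=0, fast++
slow=1 fast=10: a[fast]=0, fast++

slow=1, fast=11, a=[3, 0, 0, 0, 0, 0, 0, 0, 0, 0, 0, 0, 0]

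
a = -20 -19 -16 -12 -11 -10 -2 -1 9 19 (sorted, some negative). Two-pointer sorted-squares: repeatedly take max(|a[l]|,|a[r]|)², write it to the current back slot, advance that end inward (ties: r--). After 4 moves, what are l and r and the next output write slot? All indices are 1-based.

l=4, r=9, next write slot=6

l=1 r=10: |-20|>|19| out[10]=400, l++
l=2 r=10: |-19|<=|19| out[9]=361, r--
l=2 r=9: |-19|>|9| out[8]=361, l++
l=3 r=9: |-16|>|9| out[7]=256, l++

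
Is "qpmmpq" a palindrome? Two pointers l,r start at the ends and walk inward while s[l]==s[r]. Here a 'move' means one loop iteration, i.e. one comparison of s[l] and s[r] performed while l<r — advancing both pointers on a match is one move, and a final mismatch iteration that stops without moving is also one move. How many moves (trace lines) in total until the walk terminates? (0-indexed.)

l=0 r=5: 'q'=='q', l++,r--
l=1 r=4: 'p'=='p', l++,r--
l=2 r=3: 'm'=='m', l++,r--

3 moves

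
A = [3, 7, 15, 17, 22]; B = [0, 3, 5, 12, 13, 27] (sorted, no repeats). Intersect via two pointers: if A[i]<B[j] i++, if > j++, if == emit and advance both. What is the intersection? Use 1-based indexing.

[i=1,j=1] 3>0 → j++
[i=1,j=2] 3==3 emit → i++,j++
[i=2,j=3] 7>5 → j++
[i=2,j=4] 7<12 → i++
[i=3,j=4] 15>12 → j++
[i=3,j=5] 15>13 → j++
[i=3,j=6] 15<27 → i++
[i=4,j=6] 17<27 → i++
[i=5,j=6] 22<27 → i++

intersection = [3]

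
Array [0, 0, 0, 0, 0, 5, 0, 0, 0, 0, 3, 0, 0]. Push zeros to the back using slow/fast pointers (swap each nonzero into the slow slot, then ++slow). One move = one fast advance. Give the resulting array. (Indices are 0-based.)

(s=0,f=0) a[fast]=0 → fast++
(s=0,f=1) a[fast]=0 → fast++
(s=0,f=2) a[fast]=0 → fast++
(s=0,f=3) a[fast]=0 → fast++
(s=0,f=4) a[fast]=0 → fast++
(s=0,f=5) a[fast]=5≠0 swap→a[0]=5 → slow++,fast++
(s=1,f=6) a[fast]=0 → fast++
(s=1,f=7) a[fast]=0 → fast++
(s=1,f=8) a[fast]=0 → fast++
(s=1,f=9) a[fast]=0 → fast++
(s=1,f=10) a[fast]=3≠0 swap→a[1]=3 → slow++,fast++
(s=2,f=11) a[fast]=0 → fast++
(s=2,f=12) a[fast]=0 → fast++

[5, 3, 0, 0, 0, 0, 0, 0, 0, 0, 0, 0, 0]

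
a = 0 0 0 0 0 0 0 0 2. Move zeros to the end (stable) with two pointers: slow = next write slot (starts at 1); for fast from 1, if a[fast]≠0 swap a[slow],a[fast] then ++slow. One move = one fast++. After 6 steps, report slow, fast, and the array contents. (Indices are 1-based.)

slow=1, fast=7, a=[0, 0, 0, 0, 0, 0, 0, 0, 2]

slow=1 fast=1: a[fast]=0, fast++
slow=1 fast=2: a[fast]=0, fast++
slow=1 fast=3: a[fast]=0, fast++
slow=1 fast=4: a[fast]=0, fast++
slow=1 fast=5: a[fast]=0, fast++
slow=1 fast=6: a[fast]=0, fast++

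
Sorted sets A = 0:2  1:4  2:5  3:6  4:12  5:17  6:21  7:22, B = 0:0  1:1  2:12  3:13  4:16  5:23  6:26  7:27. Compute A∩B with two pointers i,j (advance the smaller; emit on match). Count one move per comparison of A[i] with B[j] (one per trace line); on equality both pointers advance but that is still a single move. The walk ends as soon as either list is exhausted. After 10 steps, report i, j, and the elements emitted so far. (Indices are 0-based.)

[i=0,j=0] 2>0 → j++
[i=0,j=1] 2>1 → j++
[i=0,j=2] 2<12 → i++
[i=1,j=2] 4<12 → i++
[i=2,j=2] 5<12 → i++
[i=3,j=2] 6<12 → i++
[i=4,j=2] 12==12 emit → i++,j++
[i=5,j=3] 17>13 → j++
[i=5,j=4] 17>16 → j++
[i=5,j=5] 17<23 → i++

i=6, j=5, emitted=[12]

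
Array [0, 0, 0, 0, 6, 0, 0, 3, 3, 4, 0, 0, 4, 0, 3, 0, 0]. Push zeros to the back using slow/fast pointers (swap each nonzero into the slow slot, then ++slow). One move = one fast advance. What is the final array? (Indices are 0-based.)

slow=0 fast=0: a[fast]=0, fast++
slow=0 fast=1: a[fast]=0, fast++
slow=0 fast=2: a[fast]=0, fast++
slow=0 fast=3: a[fast]=0, fast++
slow=0 fast=4: a[fast]=6≠0 swap→a[0]=6, slow++,fast++
slow=1 fast=5: a[fast]=0, fast++
slow=1 fast=6: a[fast]=0, fast++
slow=1 fast=7: a[fast]=3≠0 swap→a[1]=3, slow++,fast++
slow=2 fast=8: a[fast]=3≠0 swap→a[2]=3, slow++,fast++
slow=3 fast=9: a[fast]=4≠0 swap→a[3]=4, slow++,fast++
slow=4 fast=10: a[fast]=0, fast++
slow=4 fast=11: a[fast]=0, fast++
slow=4 fast=12: a[fast]=4≠0 swap→a[4]=4, slow++,fast++
slow=5 fast=13: a[fast]=0, fast++
slow=5 fast=14: a[fast]=3≠0 swap→a[5]=3, slow++,fast++
slow=6 fast=15: a[fast]=0, fast++
slow=6 fast=16: a[fast]=0, fast++

[6, 3, 3, 4, 4, 3, 0, 0, 0, 0, 0, 0, 0, 0, 0, 0, 0]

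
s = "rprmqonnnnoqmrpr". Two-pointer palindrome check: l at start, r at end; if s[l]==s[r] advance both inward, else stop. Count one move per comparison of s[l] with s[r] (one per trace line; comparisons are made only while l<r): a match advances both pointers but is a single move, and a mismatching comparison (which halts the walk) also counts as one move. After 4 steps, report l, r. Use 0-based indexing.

l=4, r=11

l=0 r=15: 'r'=='r', l++,r--
l=1 r=14: 'p'=='p', l++,r--
l=2 r=13: 'r'=='r', l++,r--
l=3 r=12: 'm'=='m', l++,r--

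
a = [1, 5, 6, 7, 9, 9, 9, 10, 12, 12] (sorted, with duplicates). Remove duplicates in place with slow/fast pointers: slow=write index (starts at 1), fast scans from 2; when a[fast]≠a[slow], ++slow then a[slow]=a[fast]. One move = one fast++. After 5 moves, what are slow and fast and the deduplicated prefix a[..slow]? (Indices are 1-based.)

(s=1,f=2) a[fast]=5≠a[slow]=1 write a[2]=5 → slow++,fast++
(s=2,f=3) a[fast]=6≠a[slow]=5 write a[3]=6 → slow++,fast++
(s=3,f=4) a[fast]=7≠a[slow]=6 write a[4]=7 → slow++,fast++
(s=4,f=5) a[fast]=9≠a[slow]=7 write a[5]=9 → slow++,fast++
(s=5,f=6) a[fast]=9=a[slow] dup → fast++

slow=5, fast=7, prefix=[1, 5, 6, 7, 9]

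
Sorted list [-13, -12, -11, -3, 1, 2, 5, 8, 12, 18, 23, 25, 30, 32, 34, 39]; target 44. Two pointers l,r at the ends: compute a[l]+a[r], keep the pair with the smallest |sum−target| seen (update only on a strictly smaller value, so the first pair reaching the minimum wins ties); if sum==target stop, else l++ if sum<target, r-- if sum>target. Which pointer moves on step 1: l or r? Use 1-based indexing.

l

[1,16] -13+39=26 d=18 * → l++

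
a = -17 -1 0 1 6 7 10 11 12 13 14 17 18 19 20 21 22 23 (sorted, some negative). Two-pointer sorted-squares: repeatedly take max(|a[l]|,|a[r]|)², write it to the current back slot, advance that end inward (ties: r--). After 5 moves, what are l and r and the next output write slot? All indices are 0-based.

l=0 r=17: |-17|<=|23| out[17]=529, r--
l=0 r=16: |-17|<=|22| out[16]=484, r--
l=0 r=15: |-17|<=|21| out[15]=441, r--
l=0 r=14: |-17|<=|20| out[14]=400, r--
l=0 r=13: |-17|<=|19| out[13]=361, r--

l=0, r=12, next write slot=12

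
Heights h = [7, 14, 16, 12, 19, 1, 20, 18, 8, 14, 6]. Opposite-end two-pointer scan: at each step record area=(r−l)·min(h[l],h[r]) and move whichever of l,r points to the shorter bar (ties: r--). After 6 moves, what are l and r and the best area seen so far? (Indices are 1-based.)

l=4, r=8, best area=112

[1,11] min(7,6)*10=60 best=60 * → r--
[1,10] min(7,14)*9=63 best=63 * → l++
[2,10] min(14,14)*8=112 best=112 * → r--
[2,9] min(14,8)*7=56 best=112 → r--
[2,8] min(14,18)*6=84 best=112 → l++
[3,8] min(16,18)*5=80 best=112 → l++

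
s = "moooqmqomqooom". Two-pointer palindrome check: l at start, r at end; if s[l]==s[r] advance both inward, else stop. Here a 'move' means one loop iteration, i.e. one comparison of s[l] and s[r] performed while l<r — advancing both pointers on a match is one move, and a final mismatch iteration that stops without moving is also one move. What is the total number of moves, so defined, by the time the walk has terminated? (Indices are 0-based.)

7 moves

[0,13] 'm'=='m' → l++,r--
[1,12] 'o'=='o' → l++,r--
[2,11] 'o'=='o' → l++,r--
[3,10] 'o'=='o' → l++,r--
[4,9] 'q'=='q' → l++,r--
[5,8] 'm'=='m' → l++,r--
[6,7] 'q'!='o' → stop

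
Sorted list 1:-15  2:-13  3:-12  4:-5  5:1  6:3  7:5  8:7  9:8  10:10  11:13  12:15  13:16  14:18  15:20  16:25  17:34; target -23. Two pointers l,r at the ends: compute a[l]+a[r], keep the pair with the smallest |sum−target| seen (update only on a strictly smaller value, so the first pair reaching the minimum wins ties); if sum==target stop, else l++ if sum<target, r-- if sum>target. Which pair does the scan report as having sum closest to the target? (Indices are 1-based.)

l=1 r=17: -15+34=19 d=42 *, r--
l=1 r=16: -15+25=10 d=33 *, r--
l=1 r=15: -15+20=5 d=28 *, r--
l=1 r=14: -15+18=3 d=26 *, r--
l=1 r=13: -15+16=1 d=24 *, r--
l=1 r=12: -15+15=0 d=23 *, r--
l=1 r=11: -15+13=-2 d=21 *, r--
l=1 r=10: -15+10=-5 d=18 *, r--
l=1 r=9: -15+8=-7 d=16 *, r--
l=1 r=8: -15+7=-8 d=15 *, r--
l=1 r=7: -15+5=-10 d=13 *, r--
l=1 r=6: -15+3=-12 d=11 *, r--
l=1 r=5: -15+1=-14 d=9 *, r--
l=1 r=4: -15+-5=-20 d=3 *, r--
l=1 r=3: -15+-12=-27 d=4, l++
l=2 r=3: -13+-12=-25 d=2 *, l++

pair (-13, -12) with sum -25 (|Δ|=2)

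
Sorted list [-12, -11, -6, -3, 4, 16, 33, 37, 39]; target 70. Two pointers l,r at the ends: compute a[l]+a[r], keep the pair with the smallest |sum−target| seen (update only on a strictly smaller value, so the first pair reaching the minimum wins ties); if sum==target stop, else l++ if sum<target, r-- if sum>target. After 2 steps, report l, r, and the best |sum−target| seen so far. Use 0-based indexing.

[0,8] -12+39=27 d=43 * → l++
[1,8] -11+39=28 d=42 * → l++

l=2, r=8, best |Δ|=42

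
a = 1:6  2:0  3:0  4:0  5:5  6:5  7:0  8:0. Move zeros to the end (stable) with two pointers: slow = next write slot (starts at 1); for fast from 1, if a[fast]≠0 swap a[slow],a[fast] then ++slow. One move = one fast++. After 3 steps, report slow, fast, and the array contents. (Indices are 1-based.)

slow=2, fast=4, a=[6, 0, 0, 0, 5, 5, 0, 0]

slow=1 fast=1: a[fast]=6≠0 swap→a[1]=6, slow++,fast++
slow=2 fast=2: a[fast]=0, fast++
slow=2 fast=3: a[fast]=0, fast++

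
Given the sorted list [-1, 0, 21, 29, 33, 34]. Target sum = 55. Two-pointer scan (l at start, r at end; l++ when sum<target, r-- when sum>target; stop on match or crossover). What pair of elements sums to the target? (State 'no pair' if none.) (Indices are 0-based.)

(21, 34)

[0,5] -1+34=33 <55 → l++
[1,5] 0+34=34 <55 → l++
[2,5] 21+34=55 → found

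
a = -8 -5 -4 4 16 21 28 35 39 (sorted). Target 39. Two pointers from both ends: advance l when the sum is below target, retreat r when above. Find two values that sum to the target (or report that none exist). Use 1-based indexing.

(4, 35)

[1,9] -8+39=31 <39 → l++
[2,9] -5+39=34 <39 → l++
[3,9] -4+39=35 <39 → l++
[4,9] 4+39=43 >39 → r--
[4,8] 4+35=39 → found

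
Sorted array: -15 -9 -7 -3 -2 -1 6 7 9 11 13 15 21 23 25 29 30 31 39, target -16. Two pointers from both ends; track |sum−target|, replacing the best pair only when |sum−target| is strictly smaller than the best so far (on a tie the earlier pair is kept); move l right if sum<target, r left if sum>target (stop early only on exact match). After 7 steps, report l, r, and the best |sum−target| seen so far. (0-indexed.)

[0,18] -15+39=24 d=40 * → r--
[0,17] -15+31=16 d=32 * → r--
[0,16] -15+30=15 d=31 * → r--
[0,15] -15+29=14 d=30 * → r--
[0,14] -15+25=10 d=26 * → r--
[0,13] -15+23=8 d=24 * → r--
[0,12] -15+21=6 d=22 * → r--

l=0, r=11, best |Δ|=22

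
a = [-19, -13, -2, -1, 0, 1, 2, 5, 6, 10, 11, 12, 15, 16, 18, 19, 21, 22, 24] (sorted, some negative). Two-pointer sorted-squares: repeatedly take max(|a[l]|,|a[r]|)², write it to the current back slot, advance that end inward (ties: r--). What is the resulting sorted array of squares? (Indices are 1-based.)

[1,19] |-19|<=|24| out[19]=576 → r--
[1,18] |-19|<=|22| out[18]=484 → r--
[1,17] |-19|<=|21| out[17]=441 → r--
[1,16] |-19|<=|19| out[16]=361 → r--
[1,15] |-19|>|18| out[15]=361 → l++
[2,15] |-13|<=|18| out[14]=324 → r--
[2,14] |-13|<=|16| out[13]=256 → r--
[2,13] |-13|<=|15| out[12]=225 → r--
[2,12] |-13|>|12| out[11]=169 → l++
[3,12] |-2|<=|12| out[10]=144 → r--
[3,11] |-2|<=|11| out[9]=121 → r--
[3,10] |-2|<=|10| out[8]=100 → r--
[3,9] |-2|<=|6| out[7]=36 → r--
[3,8] |-2|<=|5| out[6]=25 → r--
[3,7] |-2|<=|2| out[5]=4 → r--
[3,6] |-2|>|1| out[4]=4 → l++
[4,6] |-1|<=|1| out[3]=1 → r--
[4,5] |-1|>|0| out[2]=1 → l++
[5,5] |0|<=|0| out[1]=0 → r--

[0, 1, 1, 4, 4, 25, 36, 100, 121, 144, 169, 225, 256, 324, 361, 361, 441, 484, 576]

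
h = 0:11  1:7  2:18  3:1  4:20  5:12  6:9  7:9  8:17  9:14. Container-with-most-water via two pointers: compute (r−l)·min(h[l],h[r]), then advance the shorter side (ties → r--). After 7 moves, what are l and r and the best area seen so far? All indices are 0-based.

l=2, r=4, best area=102

l=0 r=9: min(11,14)*9=99 best=99 *, l++
l=1 r=9: min(7,14)*8=56 best=99, l++
l=2 r=9: min(18,14)*7=98 best=99, r--
l=2 r=8: min(18,17)*6=102 best=102 *, r--
l=2 r=7: min(18,9)*5=45 best=102, r--
l=2 r=6: min(18,9)*4=36 best=102, r--
l=2 r=5: min(18,12)*3=36 best=102, r--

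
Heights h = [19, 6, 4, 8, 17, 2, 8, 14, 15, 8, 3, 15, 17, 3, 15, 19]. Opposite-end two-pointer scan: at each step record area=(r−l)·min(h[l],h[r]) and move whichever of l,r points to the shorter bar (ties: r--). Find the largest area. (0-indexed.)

l=0 r=15: min(19,19)*15=285 best=285 *, r--
l=0 r=14: min(19,15)*14=210 best=285, r--
l=0 r=13: min(19,3)*13=39 best=285, r--
l=0 r=12: min(19,17)*12=204 best=285, r--
l=0 r=11: min(19,15)*11=165 best=285, r--
l=0 r=10: min(19,3)*10=30 best=285, r--
l=0 r=9: min(19,8)*9=72 best=285, r--
l=0 r=8: min(19,15)*8=120 best=285, r--
l=0 r=7: min(19,14)*7=98 best=285, r--
l=0 r=6: min(19,8)*6=48 best=285, r--
l=0 r=5: min(19,2)*5=10 best=285, r--
l=0 r=4: min(19,17)*4=68 best=285, r--
l=0 r=3: min(19,8)*3=24 best=285, r--
l=0 r=2: min(19,4)*2=8 best=285, r--
l=0 r=1: min(19,6)*1=6 best=285, r--

max area = 285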